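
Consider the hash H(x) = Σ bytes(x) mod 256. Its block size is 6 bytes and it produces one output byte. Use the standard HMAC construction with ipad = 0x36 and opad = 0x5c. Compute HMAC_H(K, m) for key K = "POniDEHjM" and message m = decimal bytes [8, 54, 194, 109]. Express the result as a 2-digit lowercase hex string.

Key "POniDEHjM" = 50 4f 6e 69 44 45 48 6a 4d is 9 bytes > B = 6, so hash it first: H(key) = fe, then zero-pad to 6 bytes: K' = fe 00 00 00 00 00.
K' ⊕ ipad = c8 36 36 36 36 36.  K' ⊕ opad = a2 5c 5c 5c 5c 5c.
Inner input = (K'⊕ipad) ∥ m = c8 36 36 36 36 36 ∥ 08 36 c2 6d.
Inner hash: sum = 200+54+54+54+54+54+8+54+194+109 = 835; mod 256 = 67 → 43.
Outer input = (K'⊕opad) ∥ inner = a2 5c 5c 5c 5c 5c ∥ 43.
Outer hash (tag): sum = 162+92+92+92+92+92+67 = 689; mod 256 = 177 → b1.

b1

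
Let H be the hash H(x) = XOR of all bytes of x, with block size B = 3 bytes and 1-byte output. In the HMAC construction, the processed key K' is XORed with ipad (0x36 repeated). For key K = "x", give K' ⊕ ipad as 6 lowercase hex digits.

Key "x" = 78 is 1 byte ≤ B = 3; zero-pad to 3 bytes: K' = 78 00 00.
XOR each byte with 0x36: 78⊕36=4e, 00⊕36=36, 00⊕36=36.

4e3636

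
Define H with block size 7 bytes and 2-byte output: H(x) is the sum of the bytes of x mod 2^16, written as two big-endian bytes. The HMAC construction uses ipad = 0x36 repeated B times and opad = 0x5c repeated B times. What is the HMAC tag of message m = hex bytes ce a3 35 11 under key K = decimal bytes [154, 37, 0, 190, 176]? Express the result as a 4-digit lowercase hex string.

Key decimal bytes [154, 37, 0, 190, 176] = 9a 25 00 be b0 is 5 bytes ≤ B = 7; zero-pad to 7 bytes: K' = 9a 25 00 be b0 00 00.
K' ⊕ ipad = ac 13 36 88 86 36 36.  K' ⊕ opad = c6 79 5c e2 ec 5c 5c.
Inner input = (K'⊕ipad) ∥ m = ac 13 36 88 86 36 36 ∥ ce a3 35 11.
Inner hash: sum = 172+19+54+136+134+54+54+206+163+53+17 = 1062 → 04 26.
Outer input = (K'⊕opad) ∥ inner = c6 79 5c e2 ec 5c 5c ∥ 04 26.
Outer hash (tag): sum = 198+121+92+226+236+92+92+4+38 = 1099 → 04 4b.

044b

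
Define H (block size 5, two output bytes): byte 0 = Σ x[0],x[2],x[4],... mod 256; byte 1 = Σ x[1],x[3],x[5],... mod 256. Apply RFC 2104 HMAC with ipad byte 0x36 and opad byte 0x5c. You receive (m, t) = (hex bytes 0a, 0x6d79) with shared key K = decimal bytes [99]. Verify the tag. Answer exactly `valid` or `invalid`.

Key decimal bytes [99] = 63 is 1 byte ≤ B = 5; zero-pad to 5 bytes: K' = 63 00 00 00 00.
K' ⊕ ipad = 55 36 36 36 36; K' ⊕ opad = 3f 5c 5c 5c 5c.
Inner hash: even-index sum = 193 mod 256 = 193; odd-index sum = 118 mod 256 = 118 → c1 76.
Outer hash (recomputed tag): even-index sum = 365 mod 256 = 109; odd-index sum = 377 mod 256 = 121 → 6d 79.
Recomputed tag = 6d79; claimed = 6d79 → match.

valid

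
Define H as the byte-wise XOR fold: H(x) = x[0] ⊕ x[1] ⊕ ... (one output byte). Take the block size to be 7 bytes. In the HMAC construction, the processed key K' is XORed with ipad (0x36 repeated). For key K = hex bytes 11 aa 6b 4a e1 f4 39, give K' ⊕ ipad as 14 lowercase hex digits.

279c5d7cd7c20f

Key hex bytes 11 aa 6b 4a e1 f4 39 is exactly B = 7 bytes: K' = 11 aa 6b 4a e1 f4 39.
XOR each byte with 0x36: 11⊕36=27, aa⊕36=9c, 6b⊕36=5d, 4a⊕36=7c, e1⊕36=d7, f4⊕36=c2, 39⊕36=0f.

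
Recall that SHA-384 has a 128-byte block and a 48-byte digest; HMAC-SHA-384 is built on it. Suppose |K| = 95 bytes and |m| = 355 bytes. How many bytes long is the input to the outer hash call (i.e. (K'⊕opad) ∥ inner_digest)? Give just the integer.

176

Key is 95 ≤ 128 bytes, zero-padded: |K'| = 128.
Outer input = (K'⊕opad) ∥ H(inner) → 128 + 48 = 176 bytes.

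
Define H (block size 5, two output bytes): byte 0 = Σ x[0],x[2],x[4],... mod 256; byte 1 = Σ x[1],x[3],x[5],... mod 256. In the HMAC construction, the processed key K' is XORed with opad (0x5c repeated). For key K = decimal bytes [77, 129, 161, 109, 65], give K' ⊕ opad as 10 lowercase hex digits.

11ddfd311d

Key decimal bytes [77, 129, 161, 109, 65] = 4d 81 a1 6d 41 is exactly B = 5 bytes: K' = 4d 81 a1 6d 41.
XOR each byte with 0x5c: 4d⊕5c=11, 81⊕5c=dd, a1⊕5c=fd, 6d⊕5c=31, 41⊕5c=1d.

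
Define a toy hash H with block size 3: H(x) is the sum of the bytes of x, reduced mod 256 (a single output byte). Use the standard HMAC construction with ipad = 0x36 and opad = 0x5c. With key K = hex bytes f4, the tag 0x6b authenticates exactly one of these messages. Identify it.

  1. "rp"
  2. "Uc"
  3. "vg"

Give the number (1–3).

Key hex bytes f4 is 1 byte ≤ B = 3; zero-pad to 3 bytes: K' = f4 00 00.
K' ⊕ ipad = c2 36 36; K' ⊕ opad = a8 5c 5c.
m1: inner = H(c2 36 36 72 70) = 10; tag = H(a8 5c 5c 10) = 70
m2: inner = H(c2 36 36 55 63) = e6; tag = H(a8 5c 5c e6) = 46
m3: inner = H(c2 36 36 76 67) = 0b; tag = H(a8 5c 5c 0b) = 6b ← matches

3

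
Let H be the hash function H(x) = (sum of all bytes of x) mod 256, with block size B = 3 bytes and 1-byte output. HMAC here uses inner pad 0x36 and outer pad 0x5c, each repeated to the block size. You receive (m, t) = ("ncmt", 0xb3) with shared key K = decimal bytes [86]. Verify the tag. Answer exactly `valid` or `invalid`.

Key decimal bytes [86] = 56 is 1 byte ≤ B = 3; zero-pad to 3 bytes: K' = 56 00 00.
K' ⊕ ipad = 60 36 36; K' ⊕ opad = 0a 5c 5c.
Inner hash: sum = 96+54+54+110+99+109+116 = 638; mod 256 = 126 → 7e.
Outer hash (recomputed tag): sum = 10+92+92+126 = 320; mod 256 = 64 → 40.
Recomputed tag = 40; claimed = b3 → mismatch.

invalid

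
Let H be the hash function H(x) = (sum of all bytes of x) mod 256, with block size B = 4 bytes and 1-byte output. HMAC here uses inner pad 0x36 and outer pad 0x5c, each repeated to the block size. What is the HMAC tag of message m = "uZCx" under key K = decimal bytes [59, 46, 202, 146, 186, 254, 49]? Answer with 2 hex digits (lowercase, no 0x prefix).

Key decimal bytes [59, 46, 202, 146, 186, 254, 49] = 3b 2e ca 92 ba fe 31 is 7 bytes > B = 4, so hash it first: H(key) = ae, then zero-pad to 4 bytes: K' = ae 00 00 00.
K' ⊕ ipad = 98 36 36 36.  K' ⊕ opad = f2 5c 5c 5c.
Inner input = (K'⊕ipad) ∥ m = 98 36 36 36 ∥ 75 5a 43 78.
Inner hash: sum = 152+54+54+54+117+90+67+120 = 708; mod 256 = 196 → c4.
Outer input = (K'⊕opad) ∥ inner = f2 5c 5c 5c ∥ c4.
Outer hash (tag): sum = 242+92+92+92+196 = 714; mod 256 = 202 → ca.

ca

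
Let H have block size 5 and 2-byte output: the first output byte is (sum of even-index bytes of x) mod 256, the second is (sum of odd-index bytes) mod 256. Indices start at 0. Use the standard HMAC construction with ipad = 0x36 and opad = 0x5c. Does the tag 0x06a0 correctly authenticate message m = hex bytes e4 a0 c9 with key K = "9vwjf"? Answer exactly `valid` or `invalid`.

Key "9vwjf" = 39 76 77 6a 66 is exactly B = 5 bytes: K' = 39 76 77 6a 66.
K' ⊕ ipad = 0f 40 41 5c 50; K' ⊕ opad = 65 2a 2b 36 3a.
Inner hash: even-index sum = 320 mod 256 = 64; odd-index sum = 585 mod 256 = 73 → 40 49.
Outer hash (recomputed tag): even-index sum = 275 mod 256 = 19; odd-index sum = 160 mod 256 = 160 → 13 a0.
Recomputed tag = 13a0; claimed = 06a0 → mismatch.

invalid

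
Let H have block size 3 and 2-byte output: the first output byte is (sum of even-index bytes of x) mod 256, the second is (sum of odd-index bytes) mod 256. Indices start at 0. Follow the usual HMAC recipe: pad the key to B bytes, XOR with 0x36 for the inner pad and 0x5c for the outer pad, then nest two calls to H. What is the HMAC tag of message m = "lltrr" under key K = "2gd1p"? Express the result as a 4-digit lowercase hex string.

Key "2gd1p" = 32 67 64 31 70 is 5 bytes > B = 3, so hash it first: H(key) = 06 98, then zero-pad to 3 bytes: K' = 06 98 00.
K' ⊕ ipad = 30 ae 36.  K' ⊕ opad = 5a c4 5c.
Inner input = (K'⊕ipad) ∥ m = 30 ae 36 ∥ 6c 6c 74 72 72.
Inner hash: even-index sum = 324 mod 256 = 68; odd-index sum = 512 mod 256 = 0 → 44 00.
Outer input = (K'⊕opad) ∥ inner = 5a c4 5c ∥ 44 00.
Outer hash (tag): even-index sum = 182 mod 256 = 182; odd-index sum = 264 mod 256 = 8 → b6 08.

b608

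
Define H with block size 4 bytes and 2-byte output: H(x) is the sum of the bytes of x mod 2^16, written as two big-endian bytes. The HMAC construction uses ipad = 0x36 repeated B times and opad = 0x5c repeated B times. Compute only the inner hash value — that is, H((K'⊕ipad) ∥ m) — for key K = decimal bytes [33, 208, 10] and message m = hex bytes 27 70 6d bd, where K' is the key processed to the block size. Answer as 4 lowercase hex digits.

Key decimal bytes [33, 208, 10] = 21 d0 0a is 3 bytes ≤ B = 4; zero-pad to 4 bytes: K' = 21 d0 0a 00.
K' ⊕ ipad = 17 e6 3c 36.
Inner input = 17 e6 3c 36 ∥ 27 70 6d bd.
Inner hash: sum = 23+230+60+54+39+112+109+189 = 816 → 03 30.

0330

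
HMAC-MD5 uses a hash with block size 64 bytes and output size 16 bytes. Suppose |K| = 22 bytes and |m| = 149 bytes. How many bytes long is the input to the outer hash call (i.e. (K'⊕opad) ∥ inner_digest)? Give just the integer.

80

Key is 22 ≤ 64 bytes, zero-padded: |K'| = 64.
Outer input = (K'⊕opad) ∥ H(inner) → 64 + 16 = 80 bytes.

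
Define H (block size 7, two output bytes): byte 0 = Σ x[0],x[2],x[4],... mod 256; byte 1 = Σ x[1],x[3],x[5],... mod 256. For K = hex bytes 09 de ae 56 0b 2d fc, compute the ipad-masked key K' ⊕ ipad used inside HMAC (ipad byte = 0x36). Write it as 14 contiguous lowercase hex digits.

3fe898603d1bca

Key hex bytes 09 de ae 56 0b 2d fc is exactly B = 7 bytes: K' = 09 de ae 56 0b 2d fc.
XOR each byte with 0x36: 09⊕36=3f, de⊕36=e8, ae⊕36=98, 56⊕36=60, 0b⊕36=3d, 2d⊕36=1b, fc⊕36=ca.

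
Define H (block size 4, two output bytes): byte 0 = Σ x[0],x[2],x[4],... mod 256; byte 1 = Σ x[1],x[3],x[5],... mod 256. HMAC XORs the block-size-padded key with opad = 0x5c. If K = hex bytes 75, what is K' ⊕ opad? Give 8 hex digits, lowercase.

Key hex bytes 75 is 1 byte ≤ B = 4; zero-pad to 4 bytes: K' = 75 00 00 00.
XOR each byte with 0x5c: 75⊕5c=29, 00⊕5c=5c, 00⊕5c=5c, 00⊕5c=5c.

295c5c5c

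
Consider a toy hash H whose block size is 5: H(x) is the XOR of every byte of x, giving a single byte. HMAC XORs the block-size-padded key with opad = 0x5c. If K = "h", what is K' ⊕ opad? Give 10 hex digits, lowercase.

345c5c5c5c

Key "h" = 68 is 1 byte ≤ B = 5; zero-pad to 5 bytes: K' = 68 00 00 00 00.
XOR each byte with 0x5c: 68⊕5c=34, 00⊕5c=5c, 00⊕5c=5c, 00⊕5c=5c, 00⊕5c=5c.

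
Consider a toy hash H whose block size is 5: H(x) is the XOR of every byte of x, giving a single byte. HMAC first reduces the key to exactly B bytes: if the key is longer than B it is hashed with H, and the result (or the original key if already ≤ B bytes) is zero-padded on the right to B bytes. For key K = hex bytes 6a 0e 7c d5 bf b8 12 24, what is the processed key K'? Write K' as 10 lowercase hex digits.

|K| = 8 > B = 5, so first hash the key.
H(K): XOR 6a⊕0e⊕7c⊕d5⊕bf⊕b8⊕12⊕24 = fc.
Zero-pad H(K) = fc to 5 bytes: K' = fc 00 00 00 00.

fc00000000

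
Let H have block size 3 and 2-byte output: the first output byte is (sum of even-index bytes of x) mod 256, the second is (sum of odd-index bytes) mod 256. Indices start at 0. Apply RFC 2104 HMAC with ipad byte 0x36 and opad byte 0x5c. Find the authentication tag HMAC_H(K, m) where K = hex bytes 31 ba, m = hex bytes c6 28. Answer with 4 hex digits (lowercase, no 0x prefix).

Key hex bytes 31 ba is 2 bytes ≤ B = 3; zero-pad to 3 bytes: K' = 31 ba 00.
K' ⊕ ipad = 07 8c 36.  K' ⊕ opad = 6d e6 5c.
Inner input = (K'⊕ipad) ∥ m = 07 8c 36 ∥ c6 28.
Inner hash: even-index sum = 101 mod 256 = 101; odd-index sum = 338 mod 256 = 82 → 65 52.
Outer input = (K'⊕opad) ∥ inner = 6d e6 5c ∥ 65 52.
Outer hash (tag): even-index sum = 283 mod 256 = 27; odd-index sum = 331 mod 256 = 75 → 1b 4b.

1b4b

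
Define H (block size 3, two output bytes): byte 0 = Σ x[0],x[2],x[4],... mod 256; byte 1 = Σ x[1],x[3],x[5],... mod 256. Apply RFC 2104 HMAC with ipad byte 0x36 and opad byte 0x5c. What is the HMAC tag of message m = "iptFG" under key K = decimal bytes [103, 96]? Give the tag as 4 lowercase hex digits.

Key decimal bytes [103, 96] = 67 60 is 2 bytes ≤ B = 3; zero-pad to 3 bytes: K' = 67 60 00.
K' ⊕ ipad = 51 56 36.  K' ⊕ opad = 3b 3c 5c.
Inner input = (K'⊕ipad) ∥ m = 51 56 36 ∥ 69 70 74 46 47.
Inner hash: even-index sum = 317 mod 256 = 61; odd-index sum = 378 mod 256 = 122 → 3d 7a.
Outer input = (K'⊕opad) ∥ inner = 3b 3c 5c ∥ 3d 7a.
Outer hash (tag): even-index sum = 273 mod 256 = 17; odd-index sum = 121 mod 256 = 121 → 11 79.

1179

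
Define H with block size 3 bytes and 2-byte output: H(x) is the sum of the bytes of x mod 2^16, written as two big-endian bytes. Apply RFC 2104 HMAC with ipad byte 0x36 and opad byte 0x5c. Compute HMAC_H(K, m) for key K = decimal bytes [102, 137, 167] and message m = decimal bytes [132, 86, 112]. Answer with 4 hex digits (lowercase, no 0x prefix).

Key decimal bytes [102, 137, 167] = 66 89 a7 is exactly B = 3 bytes: K' = 66 89 a7.
K' ⊕ ipad = 50 bf 91.  K' ⊕ opad = 3a d5 fb.
Inner input = (K'⊕ipad) ∥ m = 50 bf 91 ∥ 84 56 70.
Inner hash: sum = 80+191+145+132+86+112 = 746 → 02 ea.
Outer input = (K'⊕opad) ∥ inner = 3a d5 fb ∥ 02 ea.
Outer hash (tag): sum = 58+213+251+2+234 = 758 → 02 f6.

02f6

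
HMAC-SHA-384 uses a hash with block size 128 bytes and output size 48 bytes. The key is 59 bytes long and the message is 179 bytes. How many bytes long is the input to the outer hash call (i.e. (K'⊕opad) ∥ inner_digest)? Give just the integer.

176

Key is 59 ≤ 128 bytes, zero-padded: |K'| = 128.
Outer input = (K'⊕opad) ∥ H(inner) → 128 + 48 = 176 bytes.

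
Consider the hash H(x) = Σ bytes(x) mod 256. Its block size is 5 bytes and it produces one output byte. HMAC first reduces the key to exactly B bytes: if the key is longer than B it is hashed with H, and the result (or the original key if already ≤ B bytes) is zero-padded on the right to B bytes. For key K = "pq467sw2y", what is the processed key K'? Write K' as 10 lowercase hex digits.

1700000000

|K| = 9 > B = 5, so first hash the key.
H(K): sum = 112+113+52+54+55+115+119+50+121 = 791; mod 256 = 23 → 17.
Zero-pad H(K) = 17 to 5 bytes: K' = 17 00 00 00 00.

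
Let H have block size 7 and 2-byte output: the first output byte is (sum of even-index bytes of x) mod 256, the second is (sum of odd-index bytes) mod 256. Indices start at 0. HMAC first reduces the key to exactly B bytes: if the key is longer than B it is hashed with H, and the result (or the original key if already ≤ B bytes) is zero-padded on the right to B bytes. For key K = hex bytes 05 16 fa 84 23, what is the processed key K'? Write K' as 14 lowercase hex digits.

Key hex bytes 05 16 fa 84 23 is 5 bytes ≤ B = 7; zero-pad to 7 bytes: K' = 05 16 fa 84 23 00 00.

0516fa84230000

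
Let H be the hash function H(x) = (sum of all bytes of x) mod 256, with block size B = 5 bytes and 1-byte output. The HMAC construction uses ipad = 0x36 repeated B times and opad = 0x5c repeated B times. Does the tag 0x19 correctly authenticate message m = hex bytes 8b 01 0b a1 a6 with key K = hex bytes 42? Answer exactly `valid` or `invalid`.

Key hex bytes 42 is 1 byte ≤ B = 5; zero-pad to 5 bytes: K' = 42 00 00 00 00.
K' ⊕ ipad = 74 36 36 36 36; K' ⊕ opad = 1e 5c 5c 5c 5c.
Inner hash: sum = 116+54+54+54+54+139+1+11+161+166 = 810; mod 256 = 42 → 2a.
Outer hash (recomputed tag): sum = 30+92+92+92+92+42 = 440; mod 256 = 184 → b8.
Recomputed tag = b8; claimed = 19 → mismatch.

invalid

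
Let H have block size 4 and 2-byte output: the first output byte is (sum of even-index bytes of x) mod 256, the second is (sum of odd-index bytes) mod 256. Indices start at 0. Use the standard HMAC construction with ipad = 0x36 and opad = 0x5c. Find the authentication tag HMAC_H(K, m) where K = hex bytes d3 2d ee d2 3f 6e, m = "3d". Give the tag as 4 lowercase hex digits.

5782

Key hex bytes d3 2d ee d2 3f 6e is 6 bytes > B = 4, so hash it first: H(key) = 00 6d, then zero-pad to 4 bytes: K' = 00 6d 00 00.
K' ⊕ ipad = 36 5b 36 36.  K' ⊕ opad = 5c 31 5c 5c.
Inner input = (K'⊕ipad) ∥ m = 36 5b 36 36 ∥ 33 64.
Inner hash: even-index sum = 159 mod 256 = 159; odd-index sum = 245 mod 256 = 245 → 9f f5.
Outer input = (K'⊕opad) ∥ inner = 5c 31 5c 5c ∥ 9f f5.
Outer hash (tag): even-index sum = 343 mod 256 = 87; odd-index sum = 386 mod 256 = 130 → 57 82.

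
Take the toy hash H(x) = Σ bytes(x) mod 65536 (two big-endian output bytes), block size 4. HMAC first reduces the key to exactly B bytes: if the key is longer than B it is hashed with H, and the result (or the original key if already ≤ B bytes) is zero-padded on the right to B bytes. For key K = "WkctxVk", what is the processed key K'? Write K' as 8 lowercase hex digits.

02d20000

|K| = 7 > B = 4, so first hash the key.
H(K): sum = 87+107+99+116+120+86+107 = 722 → 02 d2.
Zero-pad H(K) = 02 d2 to 4 bytes: K' = 02 d2 00 00.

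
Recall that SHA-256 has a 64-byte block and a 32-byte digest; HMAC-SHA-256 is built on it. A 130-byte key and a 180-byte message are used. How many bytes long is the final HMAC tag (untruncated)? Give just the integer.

32

The tag is one SHA-256 digest: 32 bytes.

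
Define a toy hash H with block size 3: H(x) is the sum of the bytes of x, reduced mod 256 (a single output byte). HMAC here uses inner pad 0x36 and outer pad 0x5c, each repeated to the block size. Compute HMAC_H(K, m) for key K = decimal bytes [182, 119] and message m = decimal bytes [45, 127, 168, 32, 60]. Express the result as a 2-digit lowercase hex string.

Key decimal bytes [182, 119] = b6 77 is 2 bytes ≤ B = 3; zero-pad to 3 bytes: K' = b6 77 00.
K' ⊕ ipad = 80 41 36.  K' ⊕ opad = ea 2b 5c.
Inner input = (K'⊕ipad) ∥ m = 80 41 36 ∥ 2d 7f a8 20 3c.
Inner hash: sum = 128+65+54+45+127+168+32+60 = 679; mod 256 = 167 → a7.
Outer input = (K'⊕opad) ∥ inner = ea 2b 5c ∥ a7.
Outer hash (tag): sum = 234+43+92+167 = 536; mod 256 = 24 → 18.

18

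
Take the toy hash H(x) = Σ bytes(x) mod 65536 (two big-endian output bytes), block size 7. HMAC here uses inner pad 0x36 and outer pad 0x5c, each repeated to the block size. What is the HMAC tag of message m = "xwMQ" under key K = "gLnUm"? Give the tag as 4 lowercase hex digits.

024c

Key "gLnUm" = 67 4c 6e 55 6d is 5 bytes ≤ B = 7; zero-pad to 7 bytes: K' = 67 4c 6e 55 6d 00 00.
K' ⊕ ipad = 51 7a 58 63 5b 36 36.  K' ⊕ opad = 3b 10 32 09 31 5c 5c.
Inner input = (K'⊕ipad) ∥ m = 51 7a 58 63 5b 36 36 ∥ 78 77 4d 51.
Inner hash: sum = 81+122+88+99+91+54+54+120+119+77+81 = 986 → 03 da.
Outer input = (K'⊕opad) ∥ inner = 3b 10 32 09 31 5c 5c ∥ 03 da.
Outer hash (tag): sum = 59+16+50+9+49+92+92+3+218 = 588 → 02 4c.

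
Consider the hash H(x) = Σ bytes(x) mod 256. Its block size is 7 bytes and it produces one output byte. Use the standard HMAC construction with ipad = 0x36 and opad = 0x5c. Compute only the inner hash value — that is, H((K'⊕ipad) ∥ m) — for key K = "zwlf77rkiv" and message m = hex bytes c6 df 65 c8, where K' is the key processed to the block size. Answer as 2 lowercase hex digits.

f1

Key "zwlf77rkiv" = 7a 77 6c 66 37 37 72 6b 69 76 is 10 bytes > B = 7, so hash it first: H(key) = ed, then zero-pad to 7 bytes: K' = ed 00 00 00 00 00 00.
K' ⊕ ipad = db 36 36 36 36 36 36.
Inner input = db 36 36 36 36 36 36 ∥ c6 df 65 c8.
Inner hash: sum = 219+54+54+54+54+54+54+198+223+101+200 = 1265; mod 256 = 241 → f1.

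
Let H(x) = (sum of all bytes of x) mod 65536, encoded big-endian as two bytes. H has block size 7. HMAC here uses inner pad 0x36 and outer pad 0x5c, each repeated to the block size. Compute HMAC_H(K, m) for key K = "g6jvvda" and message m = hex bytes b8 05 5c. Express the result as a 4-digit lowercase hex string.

Key "g6jvvda" = 67 36 6a 76 76 64 61 is exactly B = 7 bytes: K' = 67 36 6a 76 76 64 61.
K' ⊕ ipad = 51 00 5c 40 40 52 57.  K' ⊕ opad = 3b 6a 36 2a 2a 38 3d.
Inner input = (K'⊕ipad) ∥ m = 51 00 5c 40 40 52 57 ∥ b8 05 5c.
Inner hash: sum = 81+0+92+64+64+82+87+184+5+92 = 751 → 02 ef.
Outer input = (K'⊕opad) ∥ inner = 3b 6a 36 2a 2a 38 3d ∥ 02 ef.
Outer hash (tag): sum = 59+106+54+42+42+56+61+2+239 = 661 → 02 95.

0295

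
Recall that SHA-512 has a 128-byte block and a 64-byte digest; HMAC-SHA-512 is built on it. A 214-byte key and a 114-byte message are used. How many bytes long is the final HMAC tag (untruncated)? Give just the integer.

64

The tag is one SHA-512 digest: 64 bytes.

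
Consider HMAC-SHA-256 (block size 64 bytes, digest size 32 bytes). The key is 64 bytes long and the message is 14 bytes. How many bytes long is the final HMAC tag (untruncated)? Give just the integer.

The tag is one SHA-256 digest: 32 bytes.

32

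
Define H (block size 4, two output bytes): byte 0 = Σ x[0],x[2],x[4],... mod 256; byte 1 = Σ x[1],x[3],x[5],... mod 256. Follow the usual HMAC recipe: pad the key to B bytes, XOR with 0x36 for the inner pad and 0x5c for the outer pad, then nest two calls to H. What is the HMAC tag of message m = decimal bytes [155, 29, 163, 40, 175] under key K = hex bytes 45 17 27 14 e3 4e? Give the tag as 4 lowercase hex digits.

Key hex bytes 45 17 27 14 e3 4e is 6 bytes > B = 4, so hash it first: H(key) = 4f 79, then zero-pad to 4 bytes: K' = 4f 79 00 00.
K' ⊕ ipad = 79 4f 36 36.  K' ⊕ opad = 13 25 5c 5c.
Inner input = (K'⊕ipad) ∥ m = 79 4f 36 36 ∥ 9b 1d a3 28 af.
Inner hash: even-index sum = 668 mod 256 = 156; odd-index sum = 202 mod 256 = 202 → 9c ca.
Outer input = (K'⊕opad) ∥ inner = 13 25 5c 5c ∥ 9c ca.
Outer hash (tag): even-index sum = 267 mod 256 = 11; odd-index sum = 331 mod 256 = 75 → 0b 4b.

0b4b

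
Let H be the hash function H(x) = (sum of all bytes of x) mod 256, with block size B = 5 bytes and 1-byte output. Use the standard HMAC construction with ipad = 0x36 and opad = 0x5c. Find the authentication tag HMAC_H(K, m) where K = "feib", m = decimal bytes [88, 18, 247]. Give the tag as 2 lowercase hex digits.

Key "feib" = 66 65 69 62 is 4 bytes ≤ B = 5; zero-pad to 5 bytes: K' = 66 65 69 62 00.
K' ⊕ ipad = 50 53 5f 54 36.  K' ⊕ opad = 3a 39 35 3e 5c.
Inner input = (K'⊕ipad) ∥ m = 50 53 5f 54 36 ∥ 58 12 f7.
Inner hash: sum = 80+83+95+84+54+88+18+247 = 749; mod 256 = 237 → ed.
Outer input = (K'⊕opad) ∥ inner = 3a 39 35 3e 5c ∥ ed.
Outer hash (tag): sum = 58+57+53+62+92+237 = 559; mod 256 = 47 → 2f.

2f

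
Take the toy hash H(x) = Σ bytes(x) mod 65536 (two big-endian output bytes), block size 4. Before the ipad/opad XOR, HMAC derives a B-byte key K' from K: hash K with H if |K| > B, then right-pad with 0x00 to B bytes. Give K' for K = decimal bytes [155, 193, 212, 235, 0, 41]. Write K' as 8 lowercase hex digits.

|K| = 6 > B = 4, so first hash the key.
H(K): sum = 155+193+212+235+0+41 = 836 → 03 44.
Zero-pad H(K) = 03 44 to 4 bytes: K' = 03 44 00 00.

03440000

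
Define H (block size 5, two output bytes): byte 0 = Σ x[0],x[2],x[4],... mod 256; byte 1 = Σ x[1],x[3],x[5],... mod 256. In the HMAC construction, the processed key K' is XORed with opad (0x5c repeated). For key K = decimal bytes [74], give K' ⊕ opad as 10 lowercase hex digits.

Key decimal bytes [74] = 4a is 1 byte ≤ B = 5; zero-pad to 5 bytes: K' = 4a 00 00 00 00.
XOR each byte with 0x5c: 4a⊕5c=16, 00⊕5c=5c, 00⊕5c=5c, 00⊕5c=5c, 00⊕5c=5c.

165c5c5c5c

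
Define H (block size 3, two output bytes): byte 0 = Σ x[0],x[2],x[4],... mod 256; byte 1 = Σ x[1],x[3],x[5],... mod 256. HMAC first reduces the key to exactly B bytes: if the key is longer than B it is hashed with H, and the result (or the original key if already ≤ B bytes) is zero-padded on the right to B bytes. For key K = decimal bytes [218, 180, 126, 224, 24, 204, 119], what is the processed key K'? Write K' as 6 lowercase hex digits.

|K| = 7 > B = 3, so first hash the key.
H(K): even-index sum = 487 mod 256 = 231; odd-index sum = 608 mod 256 = 96 → e7 60.
Zero-pad H(K) = e7 60 to 3 bytes: K' = e7 60 00.

e76000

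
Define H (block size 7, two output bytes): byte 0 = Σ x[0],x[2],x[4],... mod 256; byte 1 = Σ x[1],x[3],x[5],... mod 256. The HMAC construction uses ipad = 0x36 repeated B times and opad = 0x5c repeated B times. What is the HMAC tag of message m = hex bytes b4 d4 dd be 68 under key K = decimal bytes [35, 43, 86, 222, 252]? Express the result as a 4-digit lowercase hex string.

b95c

Key decimal bytes [35, 43, 86, 222, 252] = 23 2b 56 de fc is 5 bytes ≤ B = 7; zero-pad to 7 bytes: K' = 23 2b 56 de fc 00 00.
K' ⊕ ipad = 15 1d 60 e8 ca 36 36.  K' ⊕ opad = 7f 77 0a 82 a0 5c 5c.
Inner input = (K'⊕ipad) ∥ m = 15 1d 60 e8 ca 36 36 ∥ b4 d4 dd be 68.
Inner hash: even-index sum = 775 mod 256 = 7; odd-index sum = 820 mod 256 = 52 → 07 34.
Outer input = (K'⊕opad) ∥ inner = 7f 77 0a 82 a0 5c 5c ∥ 07 34.
Outer hash (tag): even-index sum = 441 mod 256 = 185; odd-index sum = 348 mod 256 = 92 → b9 5c.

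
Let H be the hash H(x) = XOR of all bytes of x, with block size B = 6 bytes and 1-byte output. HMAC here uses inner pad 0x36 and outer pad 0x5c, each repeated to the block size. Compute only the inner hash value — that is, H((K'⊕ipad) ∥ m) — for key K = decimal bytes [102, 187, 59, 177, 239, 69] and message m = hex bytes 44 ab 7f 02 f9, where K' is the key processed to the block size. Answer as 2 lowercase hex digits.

96

Key decimal bytes [102, 187, 59, 177, 239, 69] = 66 bb 3b b1 ef 45 is exactly B = 6 bytes: K' = 66 bb 3b b1 ef 45.
K' ⊕ ipad = 50 8d 0d 87 d9 73.
Inner input = 50 8d 0d 87 d9 73 ∥ 44 ab 7f 02 f9.
Inner hash: XOR 50⊕8d⊕0d⊕87⊕d9⊕73⊕44⊕ab⊕7f⊕02⊕f9 = 96.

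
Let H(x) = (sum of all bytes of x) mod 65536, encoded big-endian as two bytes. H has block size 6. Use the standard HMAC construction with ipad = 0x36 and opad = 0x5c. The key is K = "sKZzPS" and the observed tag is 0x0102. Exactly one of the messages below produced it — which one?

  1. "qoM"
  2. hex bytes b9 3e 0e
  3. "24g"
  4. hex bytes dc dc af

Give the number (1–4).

Key "sKZzPS" = 73 4b 5a 7a 50 53 is exactly B = 6 bytes: K' = 73 4b 5a 7a 50 53.
K' ⊕ ipad = 45 7d 6c 4c 66 65; K' ⊕ opad = 2f 17 06 26 0c 0f.
m1: inner = H(45 7d 6c 4c 66 65 71 6f 4d) = 03 72; tag = H(2f 17 06 26 0c 0f 03 72) = 0102 ← matches
m2: inner = H(45 7d 6c 4c 66 65 b9 3e 0e) = 03 4a; tag = H(2f 17 06 26 0c 0f 03 4a) = 00da
m3: inner = H(45 7d 6c 4c 66 65 32 34 67) = 03 12; tag = H(2f 17 06 26 0c 0f 03 12) = 00a2
m4: inner = H(45 7d 6c 4c 66 65 dc dc af) = 04 ac; tag = H(2f 17 06 26 0c 0f 04 ac) = 013d

1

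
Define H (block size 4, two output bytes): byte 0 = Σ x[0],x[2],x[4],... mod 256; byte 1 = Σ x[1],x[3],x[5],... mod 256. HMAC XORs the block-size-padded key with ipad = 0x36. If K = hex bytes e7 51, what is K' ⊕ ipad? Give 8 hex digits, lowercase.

d1673636

Key hex bytes e7 51 is 2 bytes ≤ B = 4; zero-pad to 4 bytes: K' = e7 51 00 00.
XOR each byte with 0x36: e7⊕36=d1, 51⊕36=67, 00⊕36=36, 00⊕36=36.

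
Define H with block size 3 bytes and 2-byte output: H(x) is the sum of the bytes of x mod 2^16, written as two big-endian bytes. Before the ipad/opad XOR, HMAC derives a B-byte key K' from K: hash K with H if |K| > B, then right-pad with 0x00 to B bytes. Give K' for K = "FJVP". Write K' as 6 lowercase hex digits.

|K| = 4 > B = 3, so first hash the key.
H(K): sum = 70+74+86+80 = 310 → 01 36.
Zero-pad H(K) = 01 36 to 3 bytes: K' = 01 36 00.

013600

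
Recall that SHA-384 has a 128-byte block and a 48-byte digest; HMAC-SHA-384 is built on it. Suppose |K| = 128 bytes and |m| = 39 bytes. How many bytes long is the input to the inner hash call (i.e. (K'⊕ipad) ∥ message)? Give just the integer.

167

Key is 128 ≤ 128 bytes, zero-padded: |K'| = 128.
Inner input = (K'⊕ipad) ∥ m → 128 + 39 = 167 bytes.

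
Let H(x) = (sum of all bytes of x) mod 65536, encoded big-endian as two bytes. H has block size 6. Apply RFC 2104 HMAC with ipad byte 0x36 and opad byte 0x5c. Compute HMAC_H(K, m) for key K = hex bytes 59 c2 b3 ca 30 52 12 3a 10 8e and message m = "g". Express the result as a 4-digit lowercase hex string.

Key hex bytes 59 c2 b3 ca 30 52 12 3a 10 8e is 10 bytes > B = 6, so hash it first: H(key) = 04 04, then zero-pad to 6 bytes: K' = 04 04 00 00 00 00.
K' ⊕ ipad = 32 32 36 36 36 36.  K' ⊕ opad = 58 58 5c 5c 5c 5c.
Inner input = (K'⊕ipad) ∥ m = 32 32 36 36 36 36 ∥ 67.
Inner hash: sum = 50+50+54+54+54+54+103 = 419 → 01 a3.
Outer input = (K'⊕opad) ∥ inner = 58 58 5c 5c 5c 5c ∥ 01 a3.
Outer hash (tag): sum = 88+88+92+92+92+92+1+163 = 708 → 02 c4.

02c4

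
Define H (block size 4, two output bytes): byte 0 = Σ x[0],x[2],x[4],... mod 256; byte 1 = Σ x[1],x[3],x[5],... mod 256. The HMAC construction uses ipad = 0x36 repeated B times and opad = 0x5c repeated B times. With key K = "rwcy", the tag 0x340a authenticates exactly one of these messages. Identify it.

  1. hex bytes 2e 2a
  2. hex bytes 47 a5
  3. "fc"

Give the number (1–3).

1

Key "rwcy" = 72 77 63 79 is exactly B = 4 bytes: K' = 72 77 63 79.
K' ⊕ ipad = 44 41 55 4f; K' ⊕ opad = 2e 2b 3f 25.
m1: inner = H(44 41 55 4f 2e 2a) = c7 ba; tag = H(2e 2b 3f 25 c7 ba) = 340a ← matches
m2: inner = H(44 41 55 4f 47 a5) = e0 35; tag = H(2e 2b 3f 25 e0 35) = 4d85
m3: inner = H(44 41 55 4f 66 63) = ff f3; tag = H(2e 2b 3f 25 ff f3) = 6c43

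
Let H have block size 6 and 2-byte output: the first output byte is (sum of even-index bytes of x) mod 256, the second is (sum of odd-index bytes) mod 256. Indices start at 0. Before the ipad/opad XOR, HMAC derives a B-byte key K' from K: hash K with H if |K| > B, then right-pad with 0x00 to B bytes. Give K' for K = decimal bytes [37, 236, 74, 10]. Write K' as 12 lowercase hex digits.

Key decimal bytes [37, 236, 74, 10] = 25 ec 4a 0a is 4 bytes ≤ B = 6; zero-pad to 6 bytes: K' = 25 ec 4a 0a 00 00.

25ec4a0a0000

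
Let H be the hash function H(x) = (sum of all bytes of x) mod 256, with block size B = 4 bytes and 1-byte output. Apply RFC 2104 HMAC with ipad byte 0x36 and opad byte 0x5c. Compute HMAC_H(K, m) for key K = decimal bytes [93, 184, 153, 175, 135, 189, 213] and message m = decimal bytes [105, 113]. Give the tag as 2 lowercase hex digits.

fa

Key decimal bytes [93, 184, 153, 175, 135, 189, 213] = 5d b8 99 af 87 bd d5 is 7 bytes > B = 4, so hash it first: H(key) = 76, then zero-pad to 4 bytes: K' = 76 00 00 00.
K' ⊕ ipad = 40 36 36 36.  K' ⊕ opad = 2a 5c 5c 5c.
Inner input = (K'⊕ipad) ∥ m = 40 36 36 36 ∥ 69 71.
Inner hash: sum = 64+54+54+54+105+113 = 444; mod 256 = 188 → bc.
Outer input = (K'⊕opad) ∥ inner = 2a 5c 5c 5c ∥ bc.
Outer hash (tag): sum = 42+92+92+92+188 = 506; mod 256 = 250 → fa.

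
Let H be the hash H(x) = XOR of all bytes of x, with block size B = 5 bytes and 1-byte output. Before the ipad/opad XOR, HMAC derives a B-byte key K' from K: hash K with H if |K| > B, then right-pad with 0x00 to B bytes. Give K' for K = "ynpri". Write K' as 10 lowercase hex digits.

Key "ynpri" = 79 6e 70 72 69 is exactly B = 5 bytes: K' = 79 6e 70 72 69.

796e707269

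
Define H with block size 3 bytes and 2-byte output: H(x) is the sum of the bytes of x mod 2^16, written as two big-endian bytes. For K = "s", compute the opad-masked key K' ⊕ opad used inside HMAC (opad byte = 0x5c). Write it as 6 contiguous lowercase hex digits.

Key "s" = 73 is 1 byte ≤ B = 3; zero-pad to 3 bytes: K' = 73 00 00.
XOR each byte with 0x5c: 73⊕5c=2f, 00⊕5c=5c, 00⊕5c=5c.

2f5c5c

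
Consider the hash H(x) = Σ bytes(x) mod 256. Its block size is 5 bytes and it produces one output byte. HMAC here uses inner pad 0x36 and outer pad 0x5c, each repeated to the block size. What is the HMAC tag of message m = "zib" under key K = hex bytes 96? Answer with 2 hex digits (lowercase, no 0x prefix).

Key hex bytes 96 is 1 byte ≤ B = 5; zero-pad to 5 bytes: K' = 96 00 00 00 00.
K' ⊕ ipad = a0 36 36 36 36.  K' ⊕ opad = ca 5c 5c 5c 5c.
Inner input = (K'⊕ipad) ∥ m = a0 36 36 36 36 ∥ 7a 69 62.
Inner hash: sum = 160+54+54+54+54+122+105+98 = 701; mod 256 = 189 → bd.
Outer input = (K'⊕opad) ∥ inner = ca 5c 5c 5c 5c ∥ bd.
Outer hash (tag): sum = 202+92+92+92+92+189 = 759; mod 256 = 247 → f7.

f7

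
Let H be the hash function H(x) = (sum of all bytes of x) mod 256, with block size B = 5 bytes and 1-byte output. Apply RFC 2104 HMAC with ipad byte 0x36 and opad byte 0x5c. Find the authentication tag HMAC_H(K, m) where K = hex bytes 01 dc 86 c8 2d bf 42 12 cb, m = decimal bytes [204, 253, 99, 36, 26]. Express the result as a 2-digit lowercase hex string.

1c

Key hex bytes 01 dc 86 c8 2d bf 42 12 cb is 9 bytes > B = 5, so hash it first: H(key) = 36, then zero-pad to 5 bytes: K' = 36 00 00 00 00.
K' ⊕ ipad = 00 36 36 36 36.  K' ⊕ opad = 6a 5c 5c 5c 5c.
Inner input = (K'⊕ipad) ∥ m = 00 36 36 36 36 ∥ cc fd 63 24 1a.
Inner hash: sum = 0+54+54+54+54+204+253+99+36+26 = 834; mod 256 = 66 → 42.
Outer input = (K'⊕opad) ∥ inner = 6a 5c 5c 5c 5c ∥ 42.
Outer hash (tag): sum = 106+92+92+92+92+66 = 540; mod 256 = 28 → 1c.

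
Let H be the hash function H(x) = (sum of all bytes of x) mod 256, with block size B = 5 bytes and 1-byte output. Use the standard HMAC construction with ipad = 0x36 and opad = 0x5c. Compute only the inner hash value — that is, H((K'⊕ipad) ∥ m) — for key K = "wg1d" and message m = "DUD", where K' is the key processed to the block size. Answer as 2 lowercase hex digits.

fe

Key "wg1d" = 77 67 31 64 is 4 bytes ≤ B = 5; zero-pad to 5 bytes: K' = 77 67 31 64 00.
K' ⊕ ipad = 41 51 07 52 36.
Inner input = 41 51 07 52 36 ∥ 44 55 44.
Inner hash: sum = 65+81+7+82+54+68+85+68 = 510; mod 256 = 254 → fe.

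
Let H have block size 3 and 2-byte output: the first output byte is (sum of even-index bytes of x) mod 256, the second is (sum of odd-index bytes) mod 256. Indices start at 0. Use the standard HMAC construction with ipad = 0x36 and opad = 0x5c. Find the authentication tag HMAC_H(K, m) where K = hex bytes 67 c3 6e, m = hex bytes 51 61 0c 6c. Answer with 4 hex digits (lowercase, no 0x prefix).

Key hex bytes 67 c3 6e is exactly B = 3 bytes: K' = 67 c3 6e.
K' ⊕ ipad = 51 f5 58.  K' ⊕ opad = 3b 9f 32.
Inner input = (K'⊕ipad) ∥ m = 51 f5 58 ∥ 51 61 0c 6c.
Inner hash: even-index sum = 374 mod 256 = 118; odd-index sum = 338 mod 256 = 82 → 76 52.
Outer input = (K'⊕opad) ∥ inner = 3b 9f 32 ∥ 76 52.
Outer hash (tag): even-index sum = 191 mod 256 = 191; odd-index sum = 277 mod 256 = 21 → bf 15.

bf15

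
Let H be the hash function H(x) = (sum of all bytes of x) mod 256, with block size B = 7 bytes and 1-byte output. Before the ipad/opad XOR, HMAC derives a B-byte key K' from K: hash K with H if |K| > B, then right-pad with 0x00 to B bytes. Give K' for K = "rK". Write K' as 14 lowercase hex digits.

724b0000000000

Key "rK" = 72 4b is 2 bytes ≤ B = 7; zero-pad to 7 bytes: K' = 72 4b 00 00 00 00 00.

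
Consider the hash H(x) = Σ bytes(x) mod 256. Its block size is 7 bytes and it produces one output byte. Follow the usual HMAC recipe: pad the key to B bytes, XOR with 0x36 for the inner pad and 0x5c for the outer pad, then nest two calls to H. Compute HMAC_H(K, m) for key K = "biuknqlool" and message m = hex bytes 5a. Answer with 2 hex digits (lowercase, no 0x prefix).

Key "biuknqlool" = 62 69 75 6b 6e 71 6c 6f 6f 6c is 10 bytes > B = 7, so hash it first: H(key) = 40, then zero-pad to 7 bytes: K' = 40 00 00 00 00 00 00.
K' ⊕ ipad = 76 36 36 36 36 36 36.  K' ⊕ opad = 1c 5c 5c 5c 5c 5c 5c.
Inner input = (K'⊕ipad) ∥ m = 76 36 36 36 36 36 36 ∥ 5a.
Inner hash: sum = 118+54+54+54+54+54+54+90 = 532; mod 256 = 20 → 14.
Outer input = (K'⊕opad) ∥ inner = 1c 5c 5c 5c 5c 5c 5c ∥ 14.
Outer hash (tag): sum = 28+92+92+92+92+92+92+20 = 600; mod 256 = 88 → 58.

58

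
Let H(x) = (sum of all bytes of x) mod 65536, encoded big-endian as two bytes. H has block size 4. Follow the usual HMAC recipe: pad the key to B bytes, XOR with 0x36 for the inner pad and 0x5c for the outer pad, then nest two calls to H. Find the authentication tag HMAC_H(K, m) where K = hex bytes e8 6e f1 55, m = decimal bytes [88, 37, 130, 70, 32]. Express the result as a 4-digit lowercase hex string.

0264

Key hex bytes e8 6e f1 55 is exactly B = 4 bytes: K' = e8 6e f1 55.
K' ⊕ ipad = de 58 c7 63.  K' ⊕ opad = b4 32 ad 09.
Inner input = (K'⊕ipad) ∥ m = de 58 c7 63 ∥ 58 25 82 46 20.
Inner hash: sum = 222+88+199+99+88+37+130+70+32 = 965 → 03 c5.
Outer input = (K'⊕opad) ∥ inner = b4 32 ad 09 ∥ 03 c5.
Outer hash (tag): sum = 180+50+173+9+3+197 = 612 → 02 64.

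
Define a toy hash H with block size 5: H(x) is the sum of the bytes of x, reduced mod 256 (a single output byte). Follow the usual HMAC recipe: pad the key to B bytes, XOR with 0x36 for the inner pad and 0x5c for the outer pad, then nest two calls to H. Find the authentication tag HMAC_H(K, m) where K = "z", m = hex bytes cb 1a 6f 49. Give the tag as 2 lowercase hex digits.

Key "z" = 7a is 1 byte ≤ B = 5; zero-pad to 5 bytes: K' = 7a 00 00 00 00.
K' ⊕ ipad = 4c 36 36 36 36.  K' ⊕ opad = 26 5c 5c 5c 5c.
Inner input = (K'⊕ipad) ∥ m = 4c 36 36 36 36 ∥ cb 1a 6f 49.
Inner hash: sum = 76+54+54+54+54+203+26+111+73 = 705; mod 256 = 193 → c1.
Outer input = (K'⊕opad) ∥ inner = 26 5c 5c 5c 5c ∥ c1.
Outer hash (tag): sum = 38+92+92+92+92+193 = 599; mod 256 = 87 → 57.

57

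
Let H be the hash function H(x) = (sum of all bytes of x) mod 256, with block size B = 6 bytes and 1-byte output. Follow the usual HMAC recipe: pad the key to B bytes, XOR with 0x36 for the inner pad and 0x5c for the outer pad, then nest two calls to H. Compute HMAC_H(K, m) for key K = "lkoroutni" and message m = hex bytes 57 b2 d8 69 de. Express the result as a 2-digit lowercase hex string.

Key "lkoroutni" = 6c 6b 6f 72 6f 75 74 6e 69 is 9 bytes > B = 6, so hash it first: H(key) = e7, then zero-pad to 6 bytes: K' = e7 00 00 00 00 00.
K' ⊕ ipad = d1 36 36 36 36 36.  K' ⊕ opad = bb 5c 5c 5c 5c 5c.
Inner input = (K'⊕ipad) ∥ m = d1 36 36 36 36 36 ∥ 57 b2 d8 69 de.
Inner hash: sum = 209+54+54+54+54+54+87+178+216+105+222 = 1287; mod 256 = 7 → 07.
Outer input = (K'⊕opad) ∥ inner = bb 5c 5c 5c 5c 5c ∥ 07.
Outer hash (tag): sum = 187+92+92+92+92+92+7 = 654; mod 256 = 142 → 8e.

8e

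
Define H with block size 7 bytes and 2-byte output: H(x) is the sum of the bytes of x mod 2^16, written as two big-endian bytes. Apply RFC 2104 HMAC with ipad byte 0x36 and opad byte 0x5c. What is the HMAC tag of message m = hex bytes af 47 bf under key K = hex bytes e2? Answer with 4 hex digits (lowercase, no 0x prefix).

Key hex bytes e2 is 1 byte ≤ B = 7; zero-pad to 7 bytes: K' = e2 00 00 00 00 00 00.
K' ⊕ ipad = d4 36 36 36 36 36 36.  K' ⊕ opad = be 5c 5c 5c 5c 5c 5c.
Inner input = (K'⊕ipad) ∥ m = d4 36 36 36 36 36 36 ∥ af 47 bf.
Inner hash: sum = 212+54+54+54+54+54+54+175+71+191 = 973 → 03 cd.
Outer input = (K'⊕opad) ∥ inner = be 5c 5c 5c 5c 5c 5c ∥ 03 cd.
Outer hash (tag): sum = 190+92+92+92+92+92+92+3+205 = 950 → 03 b6.

03b6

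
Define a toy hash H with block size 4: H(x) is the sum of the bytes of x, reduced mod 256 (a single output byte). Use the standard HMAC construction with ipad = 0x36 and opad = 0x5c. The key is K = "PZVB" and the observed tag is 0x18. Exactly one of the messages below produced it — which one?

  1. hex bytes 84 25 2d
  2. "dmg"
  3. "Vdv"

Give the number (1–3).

2

Key "PZVB" = 50 5a 56 42 is exactly B = 4 bytes: K' = 50 5a 56 42.
K' ⊕ ipad = 66 6c 60 74; K' ⊕ opad = 0c 06 0a 1e.
m1: inner = H(66 6c 60 74 84 25 2d) = 7c; tag = H(0c 06 0a 1e 7c) = b6
m2: inner = H(66 6c 60 74 64 6d 67) = de; tag = H(0c 06 0a 1e de) = 18 ← matches
m3: inner = H(66 6c 60 74 56 64 76) = d6; tag = H(0c 06 0a 1e d6) = 10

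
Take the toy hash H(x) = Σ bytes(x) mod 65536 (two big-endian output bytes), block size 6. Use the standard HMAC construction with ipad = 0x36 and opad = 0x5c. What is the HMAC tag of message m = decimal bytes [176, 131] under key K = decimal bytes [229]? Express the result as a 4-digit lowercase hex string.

029c

Key decimal bytes [229] = e5 is 1 byte ≤ B = 6; zero-pad to 6 bytes: K' = e5 00 00 00 00 00.
K' ⊕ ipad = d3 36 36 36 36 36.  K' ⊕ opad = b9 5c 5c 5c 5c 5c.
Inner input = (K'⊕ipad) ∥ m = d3 36 36 36 36 36 ∥ b0 83.
Inner hash: sum = 211+54+54+54+54+54+176+131 = 788 → 03 14.
Outer input = (K'⊕opad) ∥ inner = b9 5c 5c 5c 5c 5c ∥ 03 14.
Outer hash (tag): sum = 185+92+92+92+92+92+3+20 = 668 → 02 9c.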